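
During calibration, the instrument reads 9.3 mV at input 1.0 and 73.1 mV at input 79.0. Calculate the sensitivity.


Sensitivity = (y2 - y1) / (x2 - x1).
S = (73.1 - 9.3) / (79.0 - 1.0)
S = 63.8 / 78.0
S = 0.8179 mV/unit

0.8179 mV/unit


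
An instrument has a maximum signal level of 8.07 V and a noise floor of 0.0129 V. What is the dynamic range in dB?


Dynamic range = 20 * log10(Vmax / Vnoise).
DR = 20 * log10(8.07 / 0.0129)
DR = 20 * log10(625.58)
DR = 55.93 dB

55.93 dB


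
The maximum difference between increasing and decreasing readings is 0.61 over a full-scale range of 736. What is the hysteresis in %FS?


Hysteresis = (max difference / full scale) * 100%.
H = (0.61 / 736) * 100
H = 0.083 %FS

0.083 %FS


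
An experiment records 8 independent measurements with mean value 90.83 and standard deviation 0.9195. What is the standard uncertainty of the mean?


The standard uncertainty for Type A evaluation is u = s / sqrt(n).
u = 0.9195 / sqrt(8)
u = 0.9195 / 2.8284
u = 0.3251

0.3251


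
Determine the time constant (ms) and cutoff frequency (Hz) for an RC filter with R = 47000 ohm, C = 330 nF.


Time constant: tau = R * C.
tau = 47000 * 3.30e-07 = 0.01551 s
tau = 15.51 ms
Cutoff frequency: fc = 1 / (2*pi*R*C).
fc = 1 / (2*pi*0.01551) = 10.26 Hz

tau = 15.51 ms, fc = 10.26 Hz


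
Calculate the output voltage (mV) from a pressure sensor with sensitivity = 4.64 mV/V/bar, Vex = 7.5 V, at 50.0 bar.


Output = sensitivity * Vex * P.
Vout = 4.64 * 7.5 * 50.0
Vout = 34.8 * 50.0
Vout = 1740.0 mV

1740.0 mV


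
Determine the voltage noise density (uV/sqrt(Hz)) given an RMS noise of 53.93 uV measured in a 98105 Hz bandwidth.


Noise spectral density = Vrms / sqrt(BW).
NSD = 53.93 / sqrt(98105)
NSD = 53.93 / 313.2172
NSD = 0.1722 uV/sqrt(Hz)

0.1722 uV/sqrt(Hz)


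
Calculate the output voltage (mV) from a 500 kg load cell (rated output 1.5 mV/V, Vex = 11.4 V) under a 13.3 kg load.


Vout = rated_output * Vex * (load / capacity).
Vout = 1.5 * 11.4 * (13.3 / 500)
Vout = 1.5 * 11.4 * 0.0266
Vout = 0.455 mV

0.455 mV


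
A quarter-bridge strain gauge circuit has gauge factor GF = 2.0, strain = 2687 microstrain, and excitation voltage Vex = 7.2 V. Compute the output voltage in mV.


Quarter bridge output: Vout = (GF * epsilon * Vex) / 4.
Vout = (2.0 * 2687e-6 * 7.2) / 4
Vout = 0.0386928 / 4 V
Vout = 0.0096732 V = 9.6732 mV

9.6732 mV


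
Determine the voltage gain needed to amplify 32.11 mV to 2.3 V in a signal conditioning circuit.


Gain = Vout / Vin (converting to same units).
G = 2.3 V / 32.11 mV
G = 2300.0 mV / 32.11 mV
G = 71.63

71.63


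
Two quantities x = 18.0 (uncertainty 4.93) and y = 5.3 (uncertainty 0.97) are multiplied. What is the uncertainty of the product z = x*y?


For a product z = x*y, the relative uncertainty is:
uz/z = sqrt((ux/x)^2 + (uy/y)^2)
Relative uncertainties: ux/x = 4.93/18.0 = 0.273889
uy/y = 0.97/5.3 = 0.183019
z = 18.0 * 5.3 = 95.4
uz = 95.4 * sqrt(0.273889^2 + 0.183019^2) = 31.426

31.426


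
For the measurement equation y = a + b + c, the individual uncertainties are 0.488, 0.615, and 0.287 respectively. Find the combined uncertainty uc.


For a sum of independent quantities, uc = sqrt(u1^2 + u2^2 + u3^2).
uc = sqrt(0.488^2 + 0.615^2 + 0.287^2)
uc = sqrt(0.238144 + 0.378225 + 0.082369)
uc = 0.8359

0.8359


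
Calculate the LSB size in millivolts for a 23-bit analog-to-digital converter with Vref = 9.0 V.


The resolution (LSB) of an ADC is Vref / 2^n.
LSB = 9.0 / 2^23
LSB = 9.0 / 8388608
LSB = 1.07e-06 V = 0.00107288 mV

0.00107288 mV


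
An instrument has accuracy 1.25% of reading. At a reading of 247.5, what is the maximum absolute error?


Absolute error = (accuracy% / 100) * reading.
Error = (1.25 / 100) * 247.5
Error = 0.0125 * 247.5
Error = 3.0938

3.0938


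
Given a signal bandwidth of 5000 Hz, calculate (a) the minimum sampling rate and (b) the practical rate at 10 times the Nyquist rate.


By Nyquist theorem, fs_min = 2 * fmax.
fs_min = 2 * 5000 = 10000 Hz
Practical rate = 10 * fs_min = 10 * 10000 = 100000 Hz

fs_min = 10000 Hz, fs_practical = 100000 Hz


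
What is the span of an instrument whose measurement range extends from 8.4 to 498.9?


Span = upper range - lower range.
Span = 498.9 - (8.4)
Span = 490.5

490.5


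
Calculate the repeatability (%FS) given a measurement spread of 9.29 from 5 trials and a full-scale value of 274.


Repeatability = (spread / full scale) * 100%.
R = (9.29 / 274) * 100
R = 3.391 %FS

3.391 %FS


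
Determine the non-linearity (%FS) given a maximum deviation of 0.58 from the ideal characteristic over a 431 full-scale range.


Linearity error = (max deviation / full scale) * 100%.
Linearity = (0.58 / 431) * 100
Linearity = 0.135 %FS

0.135 %FS


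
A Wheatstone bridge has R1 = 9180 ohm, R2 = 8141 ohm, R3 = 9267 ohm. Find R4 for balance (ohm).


At balance: R1*R4 = R2*R3, so R4 = R2*R3/R1.
R4 = 8141 * 9267 / 9180
R4 = 75442647 / 9180
R4 = 8218.15 ohm

8218.15 ohm


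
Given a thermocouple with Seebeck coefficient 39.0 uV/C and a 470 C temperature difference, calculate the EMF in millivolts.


The thermocouple output V = sensitivity * dT.
V = 39.0 uV/C * 470 C
V = 18330.0 uV
V = 18.33 mV

18.33 mV


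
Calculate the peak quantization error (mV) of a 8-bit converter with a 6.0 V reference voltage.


The maximum quantization error is +/- LSB/2.
LSB = Vref / 2^n = 6.0 / 256 = 0.0234375 V
Max error = LSB / 2 = 0.0234375 / 2 = 0.01171875 V
Max error = 11.7188 mV

11.7188 mV


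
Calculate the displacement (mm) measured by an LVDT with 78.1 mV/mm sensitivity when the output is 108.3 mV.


Displacement = Vout / sensitivity.
d = 108.3 / 78.1
d = 1.387 mm

1.387 mm


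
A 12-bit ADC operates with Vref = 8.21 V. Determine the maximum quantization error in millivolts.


The maximum quantization error is +/- LSB/2.
LSB = Vref / 2^n = 8.21 / 4096 = 0.00200439 V
Max error = LSB / 2 = 0.00200439 / 2 = 0.0010022 V
Max error = 1.0022 mV

1.0022 mV


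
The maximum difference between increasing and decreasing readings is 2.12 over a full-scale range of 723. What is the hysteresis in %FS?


Hysteresis = (max difference / full scale) * 100%.
H = (2.12 / 723) * 100
H = 0.293 %FS

0.293 %FS


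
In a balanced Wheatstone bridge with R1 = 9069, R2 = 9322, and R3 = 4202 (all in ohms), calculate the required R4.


At balance: R1*R4 = R2*R3, so R4 = R2*R3/R1.
R4 = 9322 * 4202 / 9069
R4 = 39171044 / 9069
R4 = 4319.22 ohm

4319.22 ohm


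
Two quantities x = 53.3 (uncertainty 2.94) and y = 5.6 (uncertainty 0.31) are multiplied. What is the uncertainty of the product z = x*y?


For a product z = x*y, the relative uncertainty is:
uz/z = sqrt((ux/x)^2 + (uy/y)^2)
Relative uncertainties: ux/x = 2.94/53.3 = 0.055159
uy/y = 0.31/5.6 = 0.055357
z = 53.3 * 5.6 = 298.5
uz = 298.5 * sqrt(0.055159^2 + 0.055357^2) = 23.325

23.325


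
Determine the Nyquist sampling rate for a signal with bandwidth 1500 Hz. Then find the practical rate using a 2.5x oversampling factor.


By Nyquist theorem, fs_min = 2 * fmax.
fs_min = 2 * 1500 = 3000 Hz
Practical rate = 2.5 * fs_min = 2.5 * 3000 = 7500 Hz

fs_min = 3000 Hz, fs_practical = 7500 Hz


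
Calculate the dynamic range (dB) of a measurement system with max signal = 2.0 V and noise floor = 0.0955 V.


Dynamic range = 20 * log10(Vmax / Vnoise).
DR = 20 * log10(2.0 / 0.0955)
DR = 20 * log10(20.94)
DR = 26.42 dB

26.42 dB


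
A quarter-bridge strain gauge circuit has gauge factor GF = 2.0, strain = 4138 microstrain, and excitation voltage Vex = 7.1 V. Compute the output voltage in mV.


Quarter bridge output: Vout = (GF * epsilon * Vex) / 4.
Vout = (2.0 * 4138e-6 * 7.1) / 4
Vout = 0.0587596 / 4 V
Vout = 0.0146899 V = 14.6899 mV

14.6899 mV


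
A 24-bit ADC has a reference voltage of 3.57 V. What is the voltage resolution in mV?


The resolution (LSB) of an ADC is Vref / 2^n.
LSB = 3.57 / 2^24
LSB = 3.57 / 16777216
LSB = 2.1e-07 V = 0.00021279 mV

0.00021279 mV


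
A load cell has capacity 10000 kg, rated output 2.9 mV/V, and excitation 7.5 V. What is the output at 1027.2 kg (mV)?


Vout = rated_output * Vex * (load / capacity).
Vout = 2.9 * 7.5 * (1027.2 / 10000)
Vout = 2.9 * 7.5 * 0.10272
Vout = 2.234 mV

2.234 mV


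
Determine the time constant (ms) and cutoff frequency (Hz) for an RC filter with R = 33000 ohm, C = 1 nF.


Time constant: tau = R * C.
tau = 33000 * 1.00e-09 = 3.3e-05 s
tau = 0.033 ms
Cutoff frequency: fc = 1 / (2*pi*R*C).
fc = 1 / (2*pi*3.3e-05) = 4822.88 Hz

tau = 0.033 ms, fc = 4822.88 Hz


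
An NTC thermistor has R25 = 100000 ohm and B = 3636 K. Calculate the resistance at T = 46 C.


NTC thermistor equation: Rt = R25 * exp(B * (1/T - 1/T25)).
T in Kelvin: 319.15 K, T25 = 298.15 K
1/T - 1/T25 = 1/319.15 - 1/298.15 = -0.00022069
B * (1/T - 1/T25) = 3636 * -0.00022069 = -0.8024
Rt = 100000 * exp(-0.8024) = 44823.3 ohm

44823.3 ohm


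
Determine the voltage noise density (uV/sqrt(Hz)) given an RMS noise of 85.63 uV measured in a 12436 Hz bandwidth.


Noise spectral density = Vrms / sqrt(BW).
NSD = 85.63 / sqrt(12436)
NSD = 85.63 / 111.5168
NSD = 0.7679 uV/sqrt(Hz)

0.7679 uV/sqrt(Hz)


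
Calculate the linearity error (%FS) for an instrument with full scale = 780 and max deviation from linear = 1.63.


Linearity error = (max deviation / full scale) * 100%.
Linearity = (1.63 / 780) * 100
Linearity = 0.209 %FS

0.209 %FS


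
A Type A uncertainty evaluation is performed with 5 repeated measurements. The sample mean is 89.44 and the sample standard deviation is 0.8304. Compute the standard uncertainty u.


The standard uncertainty for Type A evaluation is u = s / sqrt(n).
u = 0.8304 / sqrt(5)
u = 0.8304 / 2.2361
u = 0.3714

0.3714


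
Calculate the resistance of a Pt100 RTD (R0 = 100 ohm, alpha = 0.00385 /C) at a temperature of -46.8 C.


The RTD equation: Rt = R0 * (1 + alpha * T).
Rt = 100 * (1 + 0.00385 * -46.8)
Rt = 100 * (1 + -0.18018)
Rt = 100 * 0.81982
Rt = 81.982 ohm

81.982 ohm


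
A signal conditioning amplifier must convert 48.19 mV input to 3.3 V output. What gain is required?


Gain = Vout / Vin (converting to same units).
G = 3.3 V / 48.19 mV
G = 3300.0 mV / 48.19 mV
G = 68.48

68.48


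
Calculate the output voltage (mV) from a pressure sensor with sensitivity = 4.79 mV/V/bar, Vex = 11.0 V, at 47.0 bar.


Output = sensitivity * Vex * P.
Vout = 4.79 * 11.0 * 47.0
Vout = 52.69 * 47.0
Vout = 2476.43 mV

2476.43 mV


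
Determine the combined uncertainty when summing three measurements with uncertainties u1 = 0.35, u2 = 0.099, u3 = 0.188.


For a sum of independent quantities, uc = sqrt(u1^2 + u2^2 + u3^2).
uc = sqrt(0.35^2 + 0.099^2 + 0.188^2)
uc = sqrt(0.1225 + 0.009801 + 0.035344)
uc = 0.4094

0.4094


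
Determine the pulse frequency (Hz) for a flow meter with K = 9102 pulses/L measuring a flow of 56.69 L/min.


Frequency = K * Q / 60 (converting L/min to L/s).
f = 9102 * 56.69 / 60
f = 515992.38 / 60
f = 8599.87 Hz

8599.87 Hz


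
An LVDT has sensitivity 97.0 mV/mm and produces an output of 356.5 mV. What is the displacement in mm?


Displacement = Vout / sensitivity.
d = 356.5 / 97.0
d = 3.675 mm

3.675 mm


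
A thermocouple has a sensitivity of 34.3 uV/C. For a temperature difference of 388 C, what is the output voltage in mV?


The thermocouple output V = sensitivity * dT.
V = 34.3 uV/C * 388 C
V = 13308.4 uV
V = 13.308 mV

13.308 mV


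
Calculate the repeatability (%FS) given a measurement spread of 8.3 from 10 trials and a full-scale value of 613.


Repeatability = (spread / full scale) * 100%.
R = (8.3 / 613) * 100
R = 1.354 %FS

1.354 %FS


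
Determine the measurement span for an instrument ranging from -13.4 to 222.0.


Span = upper range - lower range.
Span = 222.0 - (-13.4)
Span = 235.4

235.4


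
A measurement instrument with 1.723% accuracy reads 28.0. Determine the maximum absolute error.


Absolute error = (accuracy% / 100) * reading.
Error = (1.723 / 100) * 28.0
Error = 0.01723 * 28.0
Error = 0.4824

0.4824


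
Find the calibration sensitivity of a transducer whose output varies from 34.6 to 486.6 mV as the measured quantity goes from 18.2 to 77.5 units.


Sensitivity = (y2 - y1) / (x2 - x1).
S = (486.6 - 34.6) / (77.5 - 18.2)
S = 452.0 / 59.3
S = 7.6223 mV/unit

7.6223 mV/unit


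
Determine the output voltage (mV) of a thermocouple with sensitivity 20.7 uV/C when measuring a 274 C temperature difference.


The thermocouple output V = sensitivity * dT.
V = 20.7 uV/C * 274 C
V = 5671.8 uV
V = 5.672 mV

5.672 mV


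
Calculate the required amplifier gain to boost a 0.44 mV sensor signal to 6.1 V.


Gain = Vout / Vin (converting to same units).
G = 6.1 V / 0.44 mV
G = 6100.0 mV / 0.44 mV
G = 13863.64

13863.64


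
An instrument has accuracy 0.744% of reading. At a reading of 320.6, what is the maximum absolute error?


Absolute error = (accuracy% / 100) * reading.
Error = (0.744 / 100) * 320.6
Error = 0.00744 * 320.6
Error = 2.3853

2.3853


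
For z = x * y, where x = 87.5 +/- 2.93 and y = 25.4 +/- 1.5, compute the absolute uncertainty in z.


For a product z = x*y, the relative uncertainty is:
uz/z = sqrt((ux/x)^2 + (uy/y)^2)
Relative uncertainties: ux/x = 2.93/87.5 = 0.033486
uy/y = 1.5/25.4 = 0.059055
z = 87.5 * 25.4 = 2222.5
uz = 2222.5 * sqrt(0.033486^2 + 0.059055^2) = 150.881

150.881


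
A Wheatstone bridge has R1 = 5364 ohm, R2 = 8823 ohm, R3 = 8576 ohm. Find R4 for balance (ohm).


At balance: R1*R4 = R2*R3, so R4 = R2*R3/R1.
R4 = 8823 * 8576 / 5364
R4 = 75666048 / 5364
R4 = 14106.27 ohm

14106.27 ohm


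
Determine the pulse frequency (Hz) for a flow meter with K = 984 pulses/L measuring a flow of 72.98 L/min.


Frequency = K * Q / 60 (converting L/min to L/s).
f = 984 * 72.98 / 60
f = 71812.32 / 60
f = 1196.87 Hz

1196.87 Hz


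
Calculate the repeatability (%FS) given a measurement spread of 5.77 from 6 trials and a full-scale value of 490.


Repeatability = (spread / full scale) * 100%.
R = (5.77 / 490) * 100
R = 1.178 %FS

1.178 %FS


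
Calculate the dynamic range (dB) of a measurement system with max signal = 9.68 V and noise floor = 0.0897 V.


Dynamic range = 20 * log10(Vmax / Vnoise).
DR = 20 * log10(9.68 / 0.0897)
DR = 20 * log10(107.92)
DR = 40.66 dB

40.66 dB


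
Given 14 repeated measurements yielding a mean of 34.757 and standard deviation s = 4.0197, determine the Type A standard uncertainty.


The standard uncertainty for Type A evaluation is u = s / sqrt(n).
u = 4.0197 / sqrt(14)
u = 4.0197 / 3.7417
u = 1.0743

1.0743


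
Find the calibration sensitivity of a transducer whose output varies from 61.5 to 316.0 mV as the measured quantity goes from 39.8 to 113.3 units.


Sensitivity = (y2 - y1) / (x2 - x1).
S = (316.0 - 61.5) / (113.3 - 39.8)
S = 254.5 / 73.5
S = 3.4626 mV/unit

3.4626 mV/unit


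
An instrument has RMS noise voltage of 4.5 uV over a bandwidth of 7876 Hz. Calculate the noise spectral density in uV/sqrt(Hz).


Noise spectral density = Vrms / sqrt(BW).
NSD = 4.5 / sqrt(7876)
NSD = 4.5 / 88.7468
NSD = 0.0507 uV/sqrt(Hz)

0.0507 uV/sqrt(Hz)


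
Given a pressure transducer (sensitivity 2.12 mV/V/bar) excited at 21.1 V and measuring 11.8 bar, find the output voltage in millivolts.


Output = sensitivity * Vex * P.
Vout = 2.12 * 21.1 * 11.8
Vout = 44.732 * 11.8
Vout = 527.84 mV

527.84 mV


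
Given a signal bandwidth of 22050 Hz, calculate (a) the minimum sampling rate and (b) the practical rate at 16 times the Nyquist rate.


By Nyquist theorem, fs_min = 2 * fmax.
fs_min = 2 * 22050 = 44100 Hz
Practical rate = 16 * fs_min = 16 * 44100 = 705600 Hz

fs_min = 44100 Hz, fs_practical = 705600 Hz


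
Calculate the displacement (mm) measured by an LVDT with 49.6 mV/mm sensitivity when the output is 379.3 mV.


Displacement = Vout / sensitivity.
d = 379.3 / 49.6
d = 7.647 mm

7.647 mm


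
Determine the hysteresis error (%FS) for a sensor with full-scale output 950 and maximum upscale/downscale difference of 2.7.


Hysteresis = (max difference / full scale) * 100%.
H = (2.7 / 950) * 100
H = 0.284 %FS

0.284 %FS


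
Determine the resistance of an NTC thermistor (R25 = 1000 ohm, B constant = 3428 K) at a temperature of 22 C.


NTC thermistor equation: Rt = R25 * exp(B * (1/T - 1/T25)).
T in Kelvin: 295.15 K, T25 = 298.15 K
1/T - 1/T25 = 1/295.15 - 1/298.15 = 3.409e-05
B * (1/T - 1/T25) = 3428 * 3.409e-05 = 0.1169
Rt = 1000 * exp(0.1169) = 1124.0 ohm

1124.0 ohm


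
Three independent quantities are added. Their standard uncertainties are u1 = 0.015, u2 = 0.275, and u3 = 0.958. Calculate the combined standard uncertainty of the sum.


For a sum of independent quantities, uc = sqrt(u1^2 + u2^2 + u3^2).
uc = sqrt(0.015^2 + 0.275^2 + 0.958^2)
uc = sqrt(0.000225 + 0.075625 + 0.917764)
uc = 0.9968

0.9968


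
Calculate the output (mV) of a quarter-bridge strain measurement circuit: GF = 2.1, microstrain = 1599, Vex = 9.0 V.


Quarter bridge output: Vout = (GF * epsilon * Vex) / 4.
Vout = (2.1 * 1599e-6 * 9.0) / 4
Vout = 0.0302211 / 4 V
Vout = 0.00755528 V = 7.5553 mV

7.5553 mV


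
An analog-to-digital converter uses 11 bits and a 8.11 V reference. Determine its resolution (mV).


The resolution (LSB) of an ADC is Vref / 2^n.
LSB = 8.11 / 2^11
LSB = 8.11 / 2048
LSB = 0.00395996 V = 3.95996094 mV

3.95996094 mV


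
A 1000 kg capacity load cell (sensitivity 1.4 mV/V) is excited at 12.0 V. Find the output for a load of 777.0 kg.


Vout = rated_output * Vex * (load / capacity).
Vout = 1.4 * 12.0 * (777.0 / 1000)
Vout = 1.4 * 12.0 * 0.777
Vout = 13.054 mV

13.054 mV


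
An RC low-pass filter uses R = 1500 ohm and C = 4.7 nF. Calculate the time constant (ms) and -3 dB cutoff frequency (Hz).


Time constant: tau = R * C.
tau = 1500 * 4.70e-09 = 7.05e-06 s
tau = 0.0071 ms
Cutoff frequency: fc = 1 / (2*pi*R*C).
fc = 1 / (2*pi*7.05e-06) = 22575.17 Hz

tau = 0.0071 ms, fc = 22575.17 Hz


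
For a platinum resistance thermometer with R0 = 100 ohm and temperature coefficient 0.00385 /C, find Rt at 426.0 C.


The RTD equation: Rt = R0 * (1 + alpha * T).
Rt = 100 * (1 + 0.00385 * 426.0)
Rt = 100 * (1 + 1.6401)
Rt = 100 * 2.6401
Rt = 264.01 ohm

264.01 ohm


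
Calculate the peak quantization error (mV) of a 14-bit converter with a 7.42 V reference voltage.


The maximum quantization error is +/- LSB/2.
LSB = Vref / 2^n = 7.42 / 16384 = 0.00045288 V
Max error = LSB / 2 = 0.00045288 / 2 = 0.00022644 V
Max error = 0.2264 mV

0.2264 mV


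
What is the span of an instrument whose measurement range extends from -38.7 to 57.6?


Span = upper range - lower range.
Span = 57.6 - (-38.7)
Span = 96.3

96.3


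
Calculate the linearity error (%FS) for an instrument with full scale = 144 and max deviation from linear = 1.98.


Linearity error = (max deviation / full scale) * 100%.
Linearity = (1.98 / 144) * 100
Linearity = 1.375 %FS

1.375 %FS


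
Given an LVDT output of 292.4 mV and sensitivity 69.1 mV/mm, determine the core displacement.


Displacement = Vout / sensitivity.
d = 292.4 / 69.1
d = 4.232 mm

4.232 mm


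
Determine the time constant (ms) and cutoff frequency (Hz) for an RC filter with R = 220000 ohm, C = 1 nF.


Time constant: tau = R * C.
tau = 220000 * 1.00e-09 = 0.00022 s
tau = 0.22 ms
Cutoff frequency: fc = 1 / (2*pi*R*C).
fc = 1 / (2*pi*0.00022) = 723.43 Hz

tau = 0.22 ms, fc = 723.43 Hz


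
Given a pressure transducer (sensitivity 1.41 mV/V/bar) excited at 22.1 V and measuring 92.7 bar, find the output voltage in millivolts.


Output = sensitivity * Vex * P.
Vout = 1.41 * 22.1 * 92.7
Vout = 31.161 * 92.7
Vout = 2888.62 mV

2888.62 mV


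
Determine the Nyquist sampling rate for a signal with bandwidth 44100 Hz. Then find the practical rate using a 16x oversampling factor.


By Nyquist theorem, fs_min = 2 * fmax.
fs_min = 2 * 44100 = 88200 Hz
Practical rate = 16 * fs_min = 16 * 88200 = 1411200 Hz

fs_min = 88200 Hz, fs_practical = 1411200 Hz


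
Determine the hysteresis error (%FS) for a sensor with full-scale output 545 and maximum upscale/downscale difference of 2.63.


Hysteresis = (max difference / full scale) * 100%.
H = (2.63 / 545) * 100
H = 0.483 %FS

0.483 %FS


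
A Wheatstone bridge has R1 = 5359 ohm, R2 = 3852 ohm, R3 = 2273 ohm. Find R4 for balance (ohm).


At balance: R1*R4 = R2*R3, so R4 = R2*R3/R1.
R4 = 3852 * 2273 / 5359
R4 = 8755596 / 5359
R4 = 1633.81 ohm

1633.81 ohm


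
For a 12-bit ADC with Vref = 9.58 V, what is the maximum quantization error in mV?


The maximum quantization error is +/- LSB/2.
LSB = Vref / 2^n = 9.58 / 4096 = 0.00233887 V
Max error = LSB / 2 = 0.00233887 / 2 = 0.00116943 V
Max error = 1.1694 mV

1.1694 mV


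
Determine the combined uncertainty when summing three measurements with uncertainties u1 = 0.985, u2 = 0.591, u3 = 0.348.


For a sum of independent quantities, uc = sqrt(u1^2 + u2^2 + u3^2).
uc = sqrt(0.985^2 + 0.591^2 + 0.348^2)
uc = sqrt(0.970225 + 0.349281 + 0.121104)
uc = 1.2003

1.2003


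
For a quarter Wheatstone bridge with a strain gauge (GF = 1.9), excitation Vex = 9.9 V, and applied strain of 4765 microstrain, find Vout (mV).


Quarter bridge output: Vout = (GF * epsilon * Vex) / 4.
Vout = (1.9 * 4765e-6 * 9.9) / 4
Vout = 0.08962965 / 4 V
Vout = 0.02240741 V = 22.4074 mV

22.4074 mV


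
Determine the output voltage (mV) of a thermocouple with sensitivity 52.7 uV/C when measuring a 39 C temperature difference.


The thermocouple output V = sensitivity * dT.
V = 52.7 uV/C * 39 C
V = 2055.3 uV
V = 2.055 mV

2.055 mV


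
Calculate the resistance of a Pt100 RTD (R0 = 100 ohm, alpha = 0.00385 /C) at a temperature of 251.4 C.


The RTD equation: Rt = R0 * (1 + alpha * T).
Rt = 100 * (1 + 0.00385 * 251.4)
Rt = 100 * (1 + 0.96789)
Rt = 100 * 1.96789
Rt = 196.789 ohm

196.789 ohm


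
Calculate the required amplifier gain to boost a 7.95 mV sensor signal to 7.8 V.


Gain = Vout / Vin (converting to same units).
G = 7.8 V / 7.95 mV
G = 7800.0 mV / 7.95 mV
G = 981.13

981.13


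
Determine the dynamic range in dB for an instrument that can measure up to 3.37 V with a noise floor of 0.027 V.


Dynamic range = 20 * log10(Vmax / Vnoise).
DR = 20 * log10(3.37 / 0.027)
DR = 20 * log10(124.81)
DR = 41.93 dB

41.93 dB


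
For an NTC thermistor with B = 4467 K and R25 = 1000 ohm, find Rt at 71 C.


NTC thermistor equation: Rt = R25 * exp(B * (1/T - 1/T25)).
T in Kelvin: 344.15 K, T25 = 298.15 K
1/T - 1/T25 = 1/344.15 - 1/298.15 = -0.00044831
B * (1/T - 1/T25) = 4467 * -0.00044831 = -2.0026
Rt = 1000 * exp(-2.0026) = 135.0 ohm

135.0 ohm


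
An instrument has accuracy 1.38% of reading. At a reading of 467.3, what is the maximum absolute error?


Absolute error = (accuracy% / 100) * reading.
Error = (1.38 / 100) * 467.3
Error = 0.0138 * 467.3
Error = 6.4487

6.4487


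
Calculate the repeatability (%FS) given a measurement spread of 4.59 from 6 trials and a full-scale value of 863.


Repeatability = (spread / full scale) * 100%.
R = (4.59 / 863) * 100
R = 0.532 %FS

0.532 %FS


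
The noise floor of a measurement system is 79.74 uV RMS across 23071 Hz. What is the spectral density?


Noise spectral density = Vrms / sqrt(BW).
NSD = 79.74 / sqrt(23071)
NSD = 79.74 / 151.8914
NSD = 0.525 uV/sqrt(Hz)

0.525 uV/sqrt(Hz)


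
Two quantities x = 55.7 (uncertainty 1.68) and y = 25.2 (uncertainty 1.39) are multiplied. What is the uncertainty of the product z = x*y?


For a product z = x*y, the relative uncertainty is:
uz/z = sqrt((ux/x)^2 + (uy/y)^2)
Relative uncertainties: ux/x = 1.68/55.7 = 0.030162
uy/y = 1.39/25.2 = 0.055159
z = 55.7 * 25.2 = 1403.6
uz = 1403.6 * sqrt(0.030162^2 + 0.055159^2) = 88.242

88.242


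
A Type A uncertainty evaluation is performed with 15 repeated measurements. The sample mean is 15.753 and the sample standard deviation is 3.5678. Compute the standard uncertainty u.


The standard uncertainty for Type A evaluation is u = s / sqrt(n).
u = 3.5678 / sqrt(15)
u = 3.5678 / 3.873
u = 0.9212

0.9212


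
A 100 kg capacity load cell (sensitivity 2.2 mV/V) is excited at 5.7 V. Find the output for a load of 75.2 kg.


Vout = rated_output * Vex * (load / capacity).
Vout = 2.2 * 5.7 * (75.2 / 100)
Vout = 2.2 * 5.7 * 0.752
Vout = 9.43 mV

9.43 mV


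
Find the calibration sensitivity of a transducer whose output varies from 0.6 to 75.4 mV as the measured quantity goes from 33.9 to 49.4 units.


Sensitivity = (y2 - y1) / (x2 - x1).
S = (75.4 - 0.6) / (49.4 - 33.9)
S = 74.8 / 15.5
S = 4.8258 mV/unit

4.8258 mV/unit


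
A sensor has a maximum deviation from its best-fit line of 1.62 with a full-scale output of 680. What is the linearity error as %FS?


Linearity error = (max deviation / full scale) * 100%.
Linearity = (1.62 / 680) * 100
Linearity = 0.238 %FS

0.238 %FS


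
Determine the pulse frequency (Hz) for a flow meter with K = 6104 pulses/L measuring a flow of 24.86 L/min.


Frequency = K * Q / 60 (converting L/min to L/s).
f = 6104 * 24.86 / 60
f = 151745.44 / 60
f = 2529.09 Hz

2529.09 Hz


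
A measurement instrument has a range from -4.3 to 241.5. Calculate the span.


Span = upper range - lower range.
Span = 241.5 - (-4.3)
Span = 245.8

245.8


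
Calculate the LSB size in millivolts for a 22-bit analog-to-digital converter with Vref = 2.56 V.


The resolution (LSB) of an ADC is Vref / 2^n.
LSB = 2.56 / 2^22
LSB = 2.56 / 4194304
LSB = 6.1e-07 V = 0.00061035 mV

0.00061035 mV


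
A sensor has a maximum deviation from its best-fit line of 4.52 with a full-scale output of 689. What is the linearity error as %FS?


Linearity error = (max deviation / full scale) * 100%.
Linearity = (4.52 / 689) * 100
Linearity = 0.656 %FS

0.656 %FS


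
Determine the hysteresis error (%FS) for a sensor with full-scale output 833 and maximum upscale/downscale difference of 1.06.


Hysteresis = (max difference / full scale) * 100%.
H = (1.06 / 833) * 100
H = 0.127 %FS

0.127 %FS


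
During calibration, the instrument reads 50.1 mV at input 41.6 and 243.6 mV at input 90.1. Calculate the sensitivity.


Sensitivity = (y2 - y1) / (x2 - x1).
S = (243.6 - 50.1) / (90.1 - 41.6)
S = 193.5 / 48.5
S = 3.9897 mV/unit

3.9897 mV/unit


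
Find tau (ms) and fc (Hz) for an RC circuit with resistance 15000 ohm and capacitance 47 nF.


Time constant: tau = R * C.
tau = 15000 * 4.70e-08 = 0.000705 s
tau = 0.705 ms
Cutoff frequency: fc = 1 / (2*pi*R*C).
fc = 1 / (2*pi*0.000705) = 225.75 Hz

tau = 0.705 ms, fc = 225.75 Hz


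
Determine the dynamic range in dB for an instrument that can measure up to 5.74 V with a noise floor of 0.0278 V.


Dynamic range = 20 * log10(Vmax / Vnoise).
DR = 20 * log10(5.74 / 0.0278)
DR = 20 * log10(206.47)
DR = 46.3 dB

46.3 dB


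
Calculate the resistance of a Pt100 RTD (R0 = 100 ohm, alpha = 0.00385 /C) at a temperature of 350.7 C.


The RTD equation: Rt = R0 * (1 + alpha * T).
Rt = 100 * (1 + 0.00385 * 350.7)
Rt = 100 * (1 + 1.350195)
Rt = 100 * 2.350195
Rt = 235.02 ohm

235.02 ohm


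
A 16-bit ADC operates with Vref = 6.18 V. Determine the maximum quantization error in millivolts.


The maximum quantization error is +/- LSB/2.
LSB = Vref / 2^n = 6.18 / 65536 = 9.43e-05 V
Max error = LSB / 2 = 9.43e-05 / 2 = 4.715e-05 V
Max error = 0.0471 mV

0.0471 mV


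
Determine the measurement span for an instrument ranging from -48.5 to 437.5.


Span = upper range - lower range.
Span = 437.5 - (-48.5)
Span = 486.0

486.0


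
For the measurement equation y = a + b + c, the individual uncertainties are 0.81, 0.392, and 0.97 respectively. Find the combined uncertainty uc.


For a sum of independent quantities, uc = sqrt(u1^2 + u2^2 + u3^2).
uc = sqrt(0.81^2 + 0.392^2 + 0.97^2)
uc = sqrt(0.6561 + 0.153664 + 0.9409)
uc = 1.3231

1.3231


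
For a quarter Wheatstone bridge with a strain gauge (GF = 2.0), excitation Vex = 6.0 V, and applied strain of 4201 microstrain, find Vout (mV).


Quarter bridge output: Vout = (GF * epsilon * Vex) / 4.
Vout = (2.0 * 4201e-6 * 6.0) / 4
Vout = 0.050412 / 4 V
Vout = 0.012603 V = 12.603 mV

12.603 mV


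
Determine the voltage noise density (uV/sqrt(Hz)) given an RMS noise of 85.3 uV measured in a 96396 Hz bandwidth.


Noise spectral density = Vrms / sqrt(BW).
NSD = 85.3 / sqrt(96396)
NSD = 85.3 / 310.4771
NSD = 0.2747 uV/sqrt(Hz)

0.2747 uV/sqrt(Hz)


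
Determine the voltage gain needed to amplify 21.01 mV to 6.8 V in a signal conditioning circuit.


Gain = Vout / Vin (converting to same units).
G = 6.8 V / 21.01 mV
G = 6800.0 mV / 21.01 mV
G = 323.66

323.66


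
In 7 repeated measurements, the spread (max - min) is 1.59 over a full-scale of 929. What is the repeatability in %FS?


Repeatability = (spread / full scale) * 100%.
R = (1.59 / 929) * 100
R = 0.171 %FS

0.171 %FS


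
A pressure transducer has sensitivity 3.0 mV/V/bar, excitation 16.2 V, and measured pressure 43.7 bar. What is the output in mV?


Output = sensitivity * Vex * P.
Vout = 3.0 * 16.2 * 43.7
Vout = 48.6 * 43.7
Vout = 2123.82 mV

2123.82 mV


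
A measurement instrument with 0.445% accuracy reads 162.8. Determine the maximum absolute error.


Absolute error = (accuracy% / 100) * reading.
Error = (0.445 / 100) * 162.8
Error = 0.00445 * 162.8
Error = 0.7245

0.7245


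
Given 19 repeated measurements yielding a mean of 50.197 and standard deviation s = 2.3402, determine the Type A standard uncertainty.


The standard uncertainty for Type A evaluation is u = s / sqrt(n).
u = 2.3402 / sqrt(19)
u = 2.3402 / 4.3589
u = 0.5369

0.5369


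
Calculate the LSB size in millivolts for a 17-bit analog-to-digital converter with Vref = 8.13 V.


The resolution (LSB) of an ADC is Vref / 2^n.
LSB = 8.13 / 2^17
LSB = 8.13 / 131072
LSB = 6.203e-05 V = 0.06202698 mV

0.06202698 mV


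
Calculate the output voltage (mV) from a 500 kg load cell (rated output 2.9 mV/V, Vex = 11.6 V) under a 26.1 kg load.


Vout = rated_output * Vex * (load / capacity).
Vout = 2.9 * 11.6 * (26.1 / 500)
Vout = 2.9 * 11.6 * 0.0522
Vout = 1.756 mV

1.756 mV


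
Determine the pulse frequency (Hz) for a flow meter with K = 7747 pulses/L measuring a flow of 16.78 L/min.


Frequency = K * Q / 60 (converting L/min to L/s).
f = 7747 * 16.78 / 60
f = 129994.66 / 60
f = 2166.58 Hz

2166.58 Hz


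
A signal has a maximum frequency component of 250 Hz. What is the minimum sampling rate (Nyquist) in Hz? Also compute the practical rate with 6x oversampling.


By Nyquist theorem, fs_min = 2 * fmax.
fs_min = 2 * 250 = 500 Hz
Practical rate = 6 * fs_min = 6 * 500 = 3000 Hz

fs_min = 500 Hz, fs_practical = 3000 Hz


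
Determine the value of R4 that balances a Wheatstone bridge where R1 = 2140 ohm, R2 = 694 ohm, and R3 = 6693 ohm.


At balance: R1*R4 = R2*R3, so R4 = R2*R3/R1.
R4 = 694 * 6693 / 2140
R4 = 4644942 / 2140
R4 = 2170.53 ohm

2170.53 ohm


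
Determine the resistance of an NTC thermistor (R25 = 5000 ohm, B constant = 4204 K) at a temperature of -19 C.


NTC thermistor equation: Rt = R25 * exp(B * (1/T - 1/T25)).
T in Kelvin: 254.15 K, T25 = 298.15 K
1/T - 1/T25 = 1/254.15 - 1/298.15 = 0.00058067
B * (1/T - 1/T25) = 4204 * 0.00058067 = 2.4411
Rt = 5000 * exp(2.4411) = 57429.9 ohm

57429.9 ohm


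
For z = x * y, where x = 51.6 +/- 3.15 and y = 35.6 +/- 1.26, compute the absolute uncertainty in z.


For a product z = x*y, the relative uncertainty is:
uz/z = sqrt((ux/x)^2 + (uy/y)^2)
Relative uncertainties: ux/x = 3.15/51.6 = 0.061047
uy/y = 1.26/35.6 = 0.035393
z = 51.6 * 35.6 = 1837.0
uz = 1837.0 * sqrt(0.061047^2 + 0.035393^2) = 129.624

129.624


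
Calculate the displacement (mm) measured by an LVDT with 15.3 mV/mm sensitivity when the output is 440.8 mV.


Displacement = Vout / sensitivity.
d = 440.8 / 15.3
d = 28.81 mm

28.81 mm


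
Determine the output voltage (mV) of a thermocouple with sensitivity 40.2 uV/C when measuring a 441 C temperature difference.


The thermocouple output V = sensitivity * dT.
V = 40.2 uV/C * 441 C
V = 17728.2 uV
V = 17.728 mV

17.728 mV


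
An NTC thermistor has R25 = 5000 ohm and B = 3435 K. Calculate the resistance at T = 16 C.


NTC thermistor equation: Rt = R25 * exp(B * (1/T - 1/T25)).
T in Kelvin: 289.15 K, T25 = 298.15 K
1/T - 1/T25 = 1/289.15 - 1/298.15 = 0.0001044
B * (1/T - 1/T25) = 3435 * 0.0001044 = 0.3586
Rt = 5000 * exp(0.3586) = 7156.6 ohm

7156.6 ohm


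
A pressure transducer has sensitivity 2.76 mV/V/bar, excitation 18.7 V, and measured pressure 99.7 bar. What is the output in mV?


Output = sensitivity * Vex * P.
Vout = 2.76 * 18.7 * 99.7
Vout = 51.612 * 99.7
Vout = 5145.72 mV

5145.72 mV


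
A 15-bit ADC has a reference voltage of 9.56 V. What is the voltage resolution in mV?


The resolution (LSB) of an ADC is Vref / 2^n.
LSB = 9.56 / 2^15
LSB = 9.56 / 32768
LSB = 0.00029175 V = 0.29174805 mV

0.29174805 mV


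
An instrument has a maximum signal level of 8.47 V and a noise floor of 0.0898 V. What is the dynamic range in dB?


Dynamic range = 20 * log10(Vmax / Vnoise).
DR = 20 * log10(8.47 / 0.0898)
DR = 20 * log10(94.32)
DR = 39.49 dB

39.49 dB


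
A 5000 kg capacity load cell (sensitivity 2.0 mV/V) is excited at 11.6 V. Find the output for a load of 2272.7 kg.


Vout = rated_output * Vex * (load / capacity).
Vout = 2.0 * 11.6 * (2272.7 / 5000)
Vout = 2.0 * 11.6 * 0.45454
Vout = 10.545 mV

10.545 mV


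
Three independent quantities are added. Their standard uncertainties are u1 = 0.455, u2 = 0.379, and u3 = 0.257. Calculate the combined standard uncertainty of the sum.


For a sum of independent quantities, uc = sqrt(u1^2 + u2^2 + u3^2).
uc = sqrt(0.455^2 + 0.379^2 + 0.257^2)
uc = sqrt(0.207025 + 0.143641 + 0.066049)
uc = 0.6455

0.6455


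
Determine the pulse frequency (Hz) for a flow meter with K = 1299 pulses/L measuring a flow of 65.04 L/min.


Frequency = K * Q / 60 (converting L/min to L/s).
f = 1299 * 65.04 / 60
f = 84486.96 / 60
f = 1408.12 Hz

1408.12 Hz


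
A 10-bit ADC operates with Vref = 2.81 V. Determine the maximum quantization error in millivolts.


The maximum quantization error is +/- LSB/2.
LSB = Vref / 2^n = 2.81 / 1024 = 0.00274414 V
Max error = LSB / 2 = 0.00274414 / 2 = 0.00137207 V
Max error = 1.3721 mV

1.3721 mV


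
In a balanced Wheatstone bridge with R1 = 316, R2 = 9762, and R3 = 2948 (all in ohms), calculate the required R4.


At balance: R1*R4 = R2*R3, so R4 = R2*R3/R1.
R4 = 9762 * 2948 / 316
R4 = 28778376 / 316
R4 = 91070.81 ohm

91070.81 ohm


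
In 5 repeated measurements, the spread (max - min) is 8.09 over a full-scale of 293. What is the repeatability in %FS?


Repeatability = (spread / full scale) * 100%.
R = (8.09 / 293) * 100
R = 2.761 %FS

2.761 %FS


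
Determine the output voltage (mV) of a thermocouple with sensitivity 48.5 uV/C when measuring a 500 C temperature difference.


The thermocouple output V = sensitivity * dT.
V = 48.5 uV/C * 500 C
V = 24250.0 uV
V = 24.25 mV

24.25 mV


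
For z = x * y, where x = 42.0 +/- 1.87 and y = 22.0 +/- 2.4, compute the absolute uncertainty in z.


For a product z = x*y, the relative uncertainty is:
uz/z = sqrt((ux/x)^2 + (uy/y)^2)
Relative uncertainties: ux/x = 1.87/42.0 = 0.044524
uy/y = 2.4/22.0 = 0.109091
z = 42.0 * 22.0 = 924.0
uz = 924.0 * sqrt(0.044524^2 + 0.109091^2) = 108.872

108.872


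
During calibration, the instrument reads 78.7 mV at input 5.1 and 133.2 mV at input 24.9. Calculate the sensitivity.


Sensitivity = (y2 - y1) / (x2 - x1).
S = (133.2 - 78.7) / (24.9 - 5.1)
S = 54.5 / 19.8
S = 2.7525 mV/unit

2.7525 mV/unit


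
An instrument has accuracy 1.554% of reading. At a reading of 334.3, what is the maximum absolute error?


Absolute error = (accuracy% / 100) * reading.
Error = (1.554 / 100) * 334.3
Error = 0.01554 * 334.3
Error = 5.195

5.195


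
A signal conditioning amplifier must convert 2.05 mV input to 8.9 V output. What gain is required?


Gain = Vout / Vin (converting to same units).
G = 8.9 V / 2.05 mV
G = 8900.0 mV / 2.05 mV
G = 4341.46

4341.46


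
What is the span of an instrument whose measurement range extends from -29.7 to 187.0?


Span = upper range - lower range.
Span = 187.0 - (-29.7)
Span = 216.7

216.7


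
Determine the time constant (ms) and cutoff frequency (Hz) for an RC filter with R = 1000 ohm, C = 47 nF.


Time constant: tau = R * C.
tau = 1000 * 4.70e-08 = 4.7e-05 s
tau = 0.047 ms
Cutoff frequency: fc = 1 / (2*pi*R*C).
fc = 1 / (2*pi*4.7e-05) = 3386.28 Hz

tau = 0.047 ms, fc = 3386.28 Hz


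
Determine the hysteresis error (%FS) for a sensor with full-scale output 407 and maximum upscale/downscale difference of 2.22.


Hysteresis = (max difference / full scale) * 100%.
H = (2.22 / 407) * 100
H = 0.545 %FS

0.545 %FS


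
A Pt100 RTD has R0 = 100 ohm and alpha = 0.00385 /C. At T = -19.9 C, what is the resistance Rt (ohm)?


The RTD equation: Rt = R0 * (1 + alpha * T).
Rt = 100 * (1 + 0.00385 * -19.9)
Rt = 100 * (1 + -0.076615)
Rt = 100 * 0.923385
Rt = 92.338 ohm

92.338 ohm


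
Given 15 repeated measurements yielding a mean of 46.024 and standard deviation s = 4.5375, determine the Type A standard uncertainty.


The standard uncertainty for Type A evaluation is u = s / sqrt(n).
u = 4.5375 / sqrt(15)
u = 4.5375 / 3.873
u = 1.1716

1.1716


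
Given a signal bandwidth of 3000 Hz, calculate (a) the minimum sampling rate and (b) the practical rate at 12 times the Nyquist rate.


By Nyquist theorem, fs_min = 2 * fmax.
fs_min = 2 * 3000 = 6000 Hz
Practical rate = 12 * fs_min = 12 * 6000 = 72000 Hz

fs_min = 6000 Hz, fs_practical = 72000 Hz


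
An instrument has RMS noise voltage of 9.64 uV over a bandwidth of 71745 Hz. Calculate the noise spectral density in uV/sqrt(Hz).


Noise spectral density = Vrms / sqrt(BW).
NSD = 9.64 / sqrt(71745)
NSD = 9.64 / 267.8526
NSD = 0.036 uV/sqrt(Hz)

0.036 uV/sqrt(Hz)


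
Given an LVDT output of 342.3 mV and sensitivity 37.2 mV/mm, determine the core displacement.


Displacement = Vout / sensitivity.
d = 342.3 / 37.2
d = 9.202 mm

9.202 mm


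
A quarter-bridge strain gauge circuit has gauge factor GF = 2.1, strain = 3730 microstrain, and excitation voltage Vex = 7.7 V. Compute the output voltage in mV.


Quarter bridge output: Vout = (GF * epsilon * Vex) / 4.
Vout = (2.1 * 3730e-6 * 7.7) / 4
Vout = 0.0603141 / 4 V
Vout = 0.01507853 V = 15.0785 mV

15.0785 mV


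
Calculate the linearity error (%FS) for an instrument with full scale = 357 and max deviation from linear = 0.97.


Linearity error = (max deviation / full scale) * 100%.
Linearity = (0.97 / 357) * 100
Linearity = 0.272 %FS

0.272 %FS


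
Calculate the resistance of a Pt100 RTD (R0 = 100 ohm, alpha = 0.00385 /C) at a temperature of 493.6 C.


The RTD equation: Rt = R0 * (1 + alpha * T).
Rt = 100 * (1 + 0.00385 * 493.6)
Rt = 100 * (1 + 1.90036)
Rt = 100 * 2.90036
Rt = 290.036 ohm

290.036 ohm


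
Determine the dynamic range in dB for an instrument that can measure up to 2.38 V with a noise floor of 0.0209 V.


Dynamic range = 20 * log10(Vmax / Vnoise).
DR = 20 * log10(2.38 / 0.0209)
DR = 20 * log10(113.88)
DR = 41.13 dB

41.13 dB


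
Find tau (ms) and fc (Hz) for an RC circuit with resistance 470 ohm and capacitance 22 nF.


Time constant: tau = R * C.
tau = 470 * 2.20e-08 = 1.034e-05 s
tau = 0.0103 ms
Cutoff frequency: fc = 1 / (2*pi*R*C).
fc = 1 / (2*pi*1.034e-05) = 15392.16 Hz

tau = 0.0103 ms, fc = 15392.16 Hz


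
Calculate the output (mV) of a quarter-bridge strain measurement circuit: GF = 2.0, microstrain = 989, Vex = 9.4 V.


Quarter bridge output: Vout = (GF * epsilon * Vex) / 4.
Vout = (2.0 * 989e-6 * 9.4) / 4
Vout = 0.0185932 / 4 V
Vout = 0.0046483 V = 4.6483 mV

4.6483 mV
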